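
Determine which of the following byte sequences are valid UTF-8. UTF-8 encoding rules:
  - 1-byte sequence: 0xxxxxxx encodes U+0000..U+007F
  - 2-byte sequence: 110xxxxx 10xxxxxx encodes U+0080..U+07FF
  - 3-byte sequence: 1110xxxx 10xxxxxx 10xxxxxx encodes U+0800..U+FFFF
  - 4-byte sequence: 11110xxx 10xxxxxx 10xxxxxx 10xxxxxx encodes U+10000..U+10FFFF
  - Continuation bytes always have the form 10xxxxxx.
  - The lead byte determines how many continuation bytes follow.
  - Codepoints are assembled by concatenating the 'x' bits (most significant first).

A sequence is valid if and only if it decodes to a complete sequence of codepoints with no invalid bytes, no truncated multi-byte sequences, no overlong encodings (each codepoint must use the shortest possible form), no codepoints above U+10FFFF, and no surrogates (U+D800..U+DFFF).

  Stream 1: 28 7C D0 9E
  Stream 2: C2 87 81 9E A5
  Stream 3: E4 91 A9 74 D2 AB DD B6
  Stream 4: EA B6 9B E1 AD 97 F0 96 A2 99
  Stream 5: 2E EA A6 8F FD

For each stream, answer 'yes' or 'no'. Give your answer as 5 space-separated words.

Stream 1: decodes cleanly. VALID
Stream 2: error at byte offset 2. INVALID
Stream 3: decodes cleanly. VALID
Stream 4: decodes cleanly. VALID
Stream 5: error at byte offset 4. INVALID

Answer: yes no yes yes no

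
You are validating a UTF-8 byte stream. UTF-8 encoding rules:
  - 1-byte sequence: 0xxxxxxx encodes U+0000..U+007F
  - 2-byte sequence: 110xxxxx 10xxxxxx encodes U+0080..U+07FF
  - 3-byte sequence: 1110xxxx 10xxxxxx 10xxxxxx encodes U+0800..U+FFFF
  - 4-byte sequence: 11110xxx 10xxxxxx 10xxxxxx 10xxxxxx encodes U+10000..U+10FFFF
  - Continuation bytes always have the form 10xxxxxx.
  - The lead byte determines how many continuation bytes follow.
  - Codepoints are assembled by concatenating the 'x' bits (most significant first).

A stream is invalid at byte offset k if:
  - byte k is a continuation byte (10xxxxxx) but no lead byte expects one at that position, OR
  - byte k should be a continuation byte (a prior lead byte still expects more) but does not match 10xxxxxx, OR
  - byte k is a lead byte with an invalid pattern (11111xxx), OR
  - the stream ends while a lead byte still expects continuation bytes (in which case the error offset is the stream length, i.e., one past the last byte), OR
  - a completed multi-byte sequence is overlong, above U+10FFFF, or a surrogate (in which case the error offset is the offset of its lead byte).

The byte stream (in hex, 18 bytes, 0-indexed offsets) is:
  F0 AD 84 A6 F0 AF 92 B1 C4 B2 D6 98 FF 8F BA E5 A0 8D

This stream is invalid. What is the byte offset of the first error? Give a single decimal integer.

Answer: 12

Derivation:
Byte[0]=F0: 4-byte lead, need 3 cont bytes. acc=0x0
Byte[1]=AD: continuation. acc=(acc<<6)|0x2D=0x2D
Byte[2]=84: continuation. acc=(acc<<6)|0x04=0xB44
Byte[3]=A6: continuation. acc=(acc<<6)|0x26=0x2D126
Completed: cp=U+2D126 (starts at byte 0)
Byte[4]=F0: 4-byte lead, need 3 cont bytes. acc=0x0
Byte[5]=AF: continuation. acc=(acc<<6)|0x2F=0x2F
Byte[6]=92: continuation. acc=(acc<<6)|0x12=0xBD2
Byte[7]=B1: continuation. acc=(acc<<6)|0x31=0x2F4B1
Completed: cp=U+2F4B1 (starts at byte 4)
Byte[8]=C4: 2-byte lead, need 1 cont bytes. acc=0x4
Byte[9]=B2: continuation. acc=(acc<<6)|0x32=0x132
Completed: cp=U+0132 (starts at byte 8)
Byte[10]=D6: 2-byte lead, need 1 cont bytes. acc=0x16
Byte[11]=98: continuation. acc=(acc<<6)|0x18=0x598
Completed: cp=U+0598 (starts at byte 10)
Byte[12]=FF: INVALID lead byte (not 0xxx/110x/1110/11110)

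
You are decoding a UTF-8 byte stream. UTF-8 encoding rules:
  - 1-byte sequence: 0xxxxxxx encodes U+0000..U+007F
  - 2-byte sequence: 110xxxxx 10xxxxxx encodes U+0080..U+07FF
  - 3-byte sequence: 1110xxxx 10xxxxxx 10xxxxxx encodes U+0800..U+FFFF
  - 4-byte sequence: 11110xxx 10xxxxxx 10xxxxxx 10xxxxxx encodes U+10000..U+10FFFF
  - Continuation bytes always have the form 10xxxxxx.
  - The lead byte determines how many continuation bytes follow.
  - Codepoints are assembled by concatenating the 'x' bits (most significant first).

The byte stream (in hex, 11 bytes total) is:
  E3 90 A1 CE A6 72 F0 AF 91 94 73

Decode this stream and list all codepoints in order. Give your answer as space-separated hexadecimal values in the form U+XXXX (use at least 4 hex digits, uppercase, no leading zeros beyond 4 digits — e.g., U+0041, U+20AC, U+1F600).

Answer: U+3421 U+03A6 U+0072 U+2F454 U+0073

Derivation:
Byte[0]=E3: 3-byte lead, need 2 cont bytes. acc=0x3
Byte[1]=90: continuation. acc=(acc<<6)|0x10=0xD0
Byte[2]=A1: continuation. acc=(acc<<6)|0x21=0x3421
Completed: cp=U+3421 (starts at byte 0)
Byte[3]=CE: 2-byte lead, need 1 cont bytes. acc=0xE
Byte[4]=A6: continuation. acc=(acc<<6)|0x26=0x3A6
Completed: cp=U+03A6 (starts at byte 3)
Byte[5]=72: 1-byte ASCII. cp=U+0072
Byte[6]=F0: 4-byte lead, need 3 cont bytes. acc=0x0
Byte[7]=AF: continuation. acc=(acc<<6)|0x2F=0x2F
Byte[8]=91: continuation. acc=(acc<<6)|0x11=0xBD1
Byte[9]=94: continuation. acc=(acc<<6)|0x14=0x2F454
Completed: cp=U+2F454 (starts at byte 6)
Byte[10]=73: 1-byte ASCII. cp=U+0073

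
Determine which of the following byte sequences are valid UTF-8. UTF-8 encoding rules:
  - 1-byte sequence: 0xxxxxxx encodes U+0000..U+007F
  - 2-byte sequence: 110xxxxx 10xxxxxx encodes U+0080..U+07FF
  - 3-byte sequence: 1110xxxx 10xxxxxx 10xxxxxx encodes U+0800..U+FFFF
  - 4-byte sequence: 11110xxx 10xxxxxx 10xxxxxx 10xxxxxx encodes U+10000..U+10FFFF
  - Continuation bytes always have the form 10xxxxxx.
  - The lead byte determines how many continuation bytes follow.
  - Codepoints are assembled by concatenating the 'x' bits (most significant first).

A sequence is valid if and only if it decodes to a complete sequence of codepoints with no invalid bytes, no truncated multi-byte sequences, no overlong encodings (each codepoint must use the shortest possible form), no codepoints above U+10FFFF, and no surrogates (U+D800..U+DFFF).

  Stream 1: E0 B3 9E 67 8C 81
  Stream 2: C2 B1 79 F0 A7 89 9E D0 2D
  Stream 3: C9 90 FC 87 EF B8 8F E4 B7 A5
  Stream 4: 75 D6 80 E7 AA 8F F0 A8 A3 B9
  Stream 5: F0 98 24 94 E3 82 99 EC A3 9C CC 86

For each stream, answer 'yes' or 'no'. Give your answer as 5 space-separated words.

Answer: no no no yes no

Derivation:
Stream 1: error at byte offset 4. INVALID
Stream 2: error at byte offset 8. INVALID
Stream 3: error at byte offset 2. INVALID
Stream 4: decodes cleanly. VALID
Stream 5: error at byte offset 2. INVALID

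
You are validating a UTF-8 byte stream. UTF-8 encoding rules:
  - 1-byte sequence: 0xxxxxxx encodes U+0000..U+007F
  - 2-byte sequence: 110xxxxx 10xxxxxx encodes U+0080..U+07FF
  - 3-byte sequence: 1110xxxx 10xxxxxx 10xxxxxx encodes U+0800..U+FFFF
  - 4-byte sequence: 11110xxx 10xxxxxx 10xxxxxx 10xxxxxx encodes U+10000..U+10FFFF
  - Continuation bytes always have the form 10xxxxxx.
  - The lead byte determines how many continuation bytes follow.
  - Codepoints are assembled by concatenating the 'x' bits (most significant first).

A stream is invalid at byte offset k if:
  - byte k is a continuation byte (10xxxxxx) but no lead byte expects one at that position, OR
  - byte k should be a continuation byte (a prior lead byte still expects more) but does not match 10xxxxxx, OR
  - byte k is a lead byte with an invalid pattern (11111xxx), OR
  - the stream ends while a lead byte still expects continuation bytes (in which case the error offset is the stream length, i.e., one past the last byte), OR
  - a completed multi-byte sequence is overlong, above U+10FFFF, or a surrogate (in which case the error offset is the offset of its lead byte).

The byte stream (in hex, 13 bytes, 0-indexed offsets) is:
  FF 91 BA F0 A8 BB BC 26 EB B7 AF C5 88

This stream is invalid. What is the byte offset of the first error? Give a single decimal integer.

Answer: 0

Derivation:
Byte[0]=FF: INVALID lead byte (not 0xxx/110x/1110/11110)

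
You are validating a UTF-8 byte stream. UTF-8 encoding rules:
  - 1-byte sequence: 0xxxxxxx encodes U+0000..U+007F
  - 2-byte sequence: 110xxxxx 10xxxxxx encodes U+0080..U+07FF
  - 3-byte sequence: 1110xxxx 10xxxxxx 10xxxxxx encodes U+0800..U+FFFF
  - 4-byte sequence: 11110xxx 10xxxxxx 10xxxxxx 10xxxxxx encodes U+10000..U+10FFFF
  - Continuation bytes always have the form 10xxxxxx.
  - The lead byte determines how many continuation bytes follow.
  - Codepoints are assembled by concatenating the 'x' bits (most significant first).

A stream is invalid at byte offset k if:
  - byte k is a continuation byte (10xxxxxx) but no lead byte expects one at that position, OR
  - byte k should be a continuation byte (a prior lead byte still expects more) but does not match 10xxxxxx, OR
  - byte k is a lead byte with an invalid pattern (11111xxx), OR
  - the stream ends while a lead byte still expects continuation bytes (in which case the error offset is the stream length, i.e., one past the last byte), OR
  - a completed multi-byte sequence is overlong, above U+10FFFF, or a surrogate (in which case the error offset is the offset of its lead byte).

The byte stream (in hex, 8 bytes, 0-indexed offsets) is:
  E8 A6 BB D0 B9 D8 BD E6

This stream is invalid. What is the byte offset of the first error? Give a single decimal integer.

Answer: 8

Derivation:
Byte[0]=E8: 3-byte lead, need 2 cont bytes. acc=0x8
Byte[1]=A6: continuation. acc=(acc<<6)|0x26=0x226
Byte[2]=BB: continuation. acc=(acc<<6)|0x3B=0x89BB
Completed: cp=U+89BB (starts at byte 0)
Byte[3]=D0: 2-byte lead, need 1 cont bytes. acc=0x10
Byte[4]=B9: continuation. acc=(acc<<6)|0x39=0x439
Completed: cp=U+0439 (starts at byte 3)
Byte[5]=D8: 2-byte lead, need 1 cont bytes. acc=0x18
Byte[6]=BD: continuation. acc=(acc<<6)|0x3D=0x63D
Completed: cp=U+063D (starts at byte 5)
Byte[7]=E6: 3-byte lead, need 2 cont bytes. acc=0x6
Byte[8]: stream ended, expected continuation. INVALID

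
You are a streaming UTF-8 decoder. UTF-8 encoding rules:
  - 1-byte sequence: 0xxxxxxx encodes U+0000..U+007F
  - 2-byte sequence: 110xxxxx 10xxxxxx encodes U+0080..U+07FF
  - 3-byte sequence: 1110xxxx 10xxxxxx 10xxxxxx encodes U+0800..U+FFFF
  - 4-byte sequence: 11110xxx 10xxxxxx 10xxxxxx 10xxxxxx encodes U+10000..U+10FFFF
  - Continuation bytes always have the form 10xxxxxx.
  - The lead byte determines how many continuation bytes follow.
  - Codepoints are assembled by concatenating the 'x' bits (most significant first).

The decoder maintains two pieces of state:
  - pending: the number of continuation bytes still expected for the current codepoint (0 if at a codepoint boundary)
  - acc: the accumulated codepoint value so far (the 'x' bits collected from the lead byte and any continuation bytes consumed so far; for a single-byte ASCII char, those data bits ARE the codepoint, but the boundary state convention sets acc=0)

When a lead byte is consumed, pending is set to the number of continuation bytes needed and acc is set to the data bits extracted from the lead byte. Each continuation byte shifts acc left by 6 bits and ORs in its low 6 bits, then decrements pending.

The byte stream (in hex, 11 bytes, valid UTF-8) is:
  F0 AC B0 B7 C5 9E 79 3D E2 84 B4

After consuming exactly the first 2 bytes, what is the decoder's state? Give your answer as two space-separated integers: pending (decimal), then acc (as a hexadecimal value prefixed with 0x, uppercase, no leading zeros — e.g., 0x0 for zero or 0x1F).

Answer: 2 0x2C

Derivation:
Byte[0]=F0: 4-byte lead. pending=3, acc=0x0
Byte[1]=AC: continuation. acc=(acc<<6)|0x2C=0x2C, pending=2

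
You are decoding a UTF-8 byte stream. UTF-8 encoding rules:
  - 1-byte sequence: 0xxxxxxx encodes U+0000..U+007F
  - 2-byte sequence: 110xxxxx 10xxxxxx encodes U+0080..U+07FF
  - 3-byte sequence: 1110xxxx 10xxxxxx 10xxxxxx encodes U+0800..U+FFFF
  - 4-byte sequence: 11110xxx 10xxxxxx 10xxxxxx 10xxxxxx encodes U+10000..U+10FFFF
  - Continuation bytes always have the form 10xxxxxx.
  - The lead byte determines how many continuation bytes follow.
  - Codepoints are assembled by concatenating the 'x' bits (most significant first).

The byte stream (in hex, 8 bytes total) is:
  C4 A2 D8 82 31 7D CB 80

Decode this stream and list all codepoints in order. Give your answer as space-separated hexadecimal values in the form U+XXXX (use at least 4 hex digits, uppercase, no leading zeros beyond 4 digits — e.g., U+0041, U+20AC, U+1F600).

Answer: U+0122 U+0602 U+0031 U+007D U+02C0

Derivation:
Byte[0]=C4: 2-byte lead, need 1 cont bytes. acc=0x4
Byte[1]=A2: continuation. acc=(acc<<6)|0x22=0x122
Completed: cp=U+0122 (starts at byte 0)
Byte[2]=D8: 2-byte lead, need 1 cont bytes. acc=0x18
Byte[3]=82: continuation. acc=(acc<<6)|0x02=0x602
Completed: cp=U+0602 (starts at byte 2)
Byte[4]=31: 1-byte ASCII. cp=U+0031
Byte[5]=7D: 1-byte ASCII. cp=U+007D
Byte[6]=CB: 2-byte lead, need 1 cont bytes. acc=0xB
Byte[7]=80: continuation. acc=(acc<<6)|0x00=0x2C0
Completed: cp=U+02C0 (starts at byte 6)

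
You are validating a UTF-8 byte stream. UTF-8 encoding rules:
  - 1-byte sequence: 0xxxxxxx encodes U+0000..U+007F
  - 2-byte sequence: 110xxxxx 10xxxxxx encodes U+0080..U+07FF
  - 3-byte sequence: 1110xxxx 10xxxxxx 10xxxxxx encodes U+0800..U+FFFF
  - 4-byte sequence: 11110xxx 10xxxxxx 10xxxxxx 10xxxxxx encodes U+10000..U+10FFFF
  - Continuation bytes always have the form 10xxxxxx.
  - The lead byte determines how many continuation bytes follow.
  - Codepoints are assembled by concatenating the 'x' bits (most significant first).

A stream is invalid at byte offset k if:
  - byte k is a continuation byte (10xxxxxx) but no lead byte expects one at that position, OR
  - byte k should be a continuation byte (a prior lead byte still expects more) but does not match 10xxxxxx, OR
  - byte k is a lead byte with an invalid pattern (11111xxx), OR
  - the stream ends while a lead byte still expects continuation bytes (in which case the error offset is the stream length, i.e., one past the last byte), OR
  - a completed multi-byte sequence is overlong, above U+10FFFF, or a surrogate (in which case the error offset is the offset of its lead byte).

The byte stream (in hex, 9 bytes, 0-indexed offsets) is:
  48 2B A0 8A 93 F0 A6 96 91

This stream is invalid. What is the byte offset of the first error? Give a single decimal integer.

Answer: 2

Derivation:
Byte[0]=48: 1-byte ASCII. cp=U+0048
Byte[1]=2B: 1-byte ASCII. cp=U+002B
Byte[2]=A0: INVALID lead byte (not 0xxx/110x/1110/11110)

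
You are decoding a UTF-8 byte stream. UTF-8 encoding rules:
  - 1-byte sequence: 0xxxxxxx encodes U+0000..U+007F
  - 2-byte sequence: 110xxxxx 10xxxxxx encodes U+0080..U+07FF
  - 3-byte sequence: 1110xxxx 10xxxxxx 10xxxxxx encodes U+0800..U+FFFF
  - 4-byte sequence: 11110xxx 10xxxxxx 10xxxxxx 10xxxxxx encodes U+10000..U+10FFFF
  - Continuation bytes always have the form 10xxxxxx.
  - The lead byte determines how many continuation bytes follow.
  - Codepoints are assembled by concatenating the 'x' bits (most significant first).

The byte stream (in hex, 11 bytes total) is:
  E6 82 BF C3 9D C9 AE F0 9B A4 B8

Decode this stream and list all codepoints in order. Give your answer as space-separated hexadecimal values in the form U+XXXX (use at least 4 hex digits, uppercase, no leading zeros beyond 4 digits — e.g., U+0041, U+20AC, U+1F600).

Byte[0]=E6: 3-byte lead, need 2 cont bytes. acc=0x6
Byte[1]=82: continuation. acc=(acc<<6)|0x02=0x182
Byte[2]=BF: continuation. acc=(acc<<6)|0x3F=0x60BF
Completed: cp=U+60BF (starts at byte 0)
Byte[3]=C3: 2-byte lead, need 1 cont bytes. acc=0x3
Byte[4]=9D: continuation. acc=(acc<<6)|0x1D=0xDD
Completed: cp=U+00DD (starts at byte 3)
Byte[5]=C9: 2-byte lead, need 1 cont bytes. acc=0x9
Byte[6]=AE: continuation. acc=(acc<<6)|0x2E=0x26E
Completed: cp=U+026E (starts at byte 5)
Byte[7]=F0: 4-byte lead, need 3 cont bytes. acc=0x0
Byte[8]=9B: continuation. acc=(acc<<6)|0x1B=0x1B
Byte[9]=A4: continuation. acc=(acc<<6)|0x24=0x6E4
Byte[10]=B8: continuation. acc=(acc<<6)|0x38=0x1B938
Completed: cp=U+1B938 (starts at byte 7)

Answer: U+60BF U+00DD U+026E U+1B938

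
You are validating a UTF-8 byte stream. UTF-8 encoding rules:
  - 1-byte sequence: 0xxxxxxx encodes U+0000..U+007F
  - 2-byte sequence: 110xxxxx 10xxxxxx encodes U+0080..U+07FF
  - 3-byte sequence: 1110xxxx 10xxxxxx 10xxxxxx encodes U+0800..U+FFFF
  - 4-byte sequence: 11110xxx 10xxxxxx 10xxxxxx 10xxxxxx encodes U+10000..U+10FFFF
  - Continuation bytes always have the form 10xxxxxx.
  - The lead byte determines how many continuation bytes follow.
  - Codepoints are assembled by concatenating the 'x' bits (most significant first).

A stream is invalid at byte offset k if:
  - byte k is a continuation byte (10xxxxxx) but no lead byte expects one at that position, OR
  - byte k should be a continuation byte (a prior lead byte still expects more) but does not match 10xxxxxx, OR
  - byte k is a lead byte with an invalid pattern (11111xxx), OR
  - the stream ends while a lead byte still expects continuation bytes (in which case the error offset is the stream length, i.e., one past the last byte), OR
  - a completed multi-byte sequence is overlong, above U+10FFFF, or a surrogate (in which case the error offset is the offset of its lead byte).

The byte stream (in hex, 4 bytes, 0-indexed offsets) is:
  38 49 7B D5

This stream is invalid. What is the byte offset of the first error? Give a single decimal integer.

Answer: 4

Derivation:
Byte[0]=38: 1-byte ASCII. cp=U+0038
Byte[1]=49: 1-byte ASCII. cp=U+0049
Byte[2]=7B: 1-byte ASCII. cp=U+007B
Byte[3]=D5: 2-byte lead, need 1 cont bytes. acc=0x15
Byte[4]: stream ended, expected continuation. INVALID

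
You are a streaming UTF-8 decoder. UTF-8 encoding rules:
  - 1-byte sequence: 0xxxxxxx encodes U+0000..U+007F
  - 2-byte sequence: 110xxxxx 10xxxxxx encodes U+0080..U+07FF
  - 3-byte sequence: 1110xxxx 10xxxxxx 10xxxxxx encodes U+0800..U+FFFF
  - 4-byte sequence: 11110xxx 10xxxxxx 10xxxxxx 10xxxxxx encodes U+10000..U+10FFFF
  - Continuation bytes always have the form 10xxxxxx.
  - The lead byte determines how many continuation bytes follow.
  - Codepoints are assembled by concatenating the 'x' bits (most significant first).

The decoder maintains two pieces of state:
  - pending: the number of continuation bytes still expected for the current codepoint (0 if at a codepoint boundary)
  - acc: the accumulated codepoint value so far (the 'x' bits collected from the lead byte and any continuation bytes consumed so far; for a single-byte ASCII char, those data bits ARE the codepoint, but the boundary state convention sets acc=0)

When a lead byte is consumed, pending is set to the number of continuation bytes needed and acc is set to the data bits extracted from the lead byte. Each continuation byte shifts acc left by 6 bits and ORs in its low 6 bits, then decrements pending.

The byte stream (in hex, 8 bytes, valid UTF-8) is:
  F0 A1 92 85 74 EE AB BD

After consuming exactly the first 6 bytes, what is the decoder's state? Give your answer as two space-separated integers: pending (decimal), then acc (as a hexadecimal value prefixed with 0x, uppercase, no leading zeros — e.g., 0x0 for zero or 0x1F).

Byte[0]=F0: 4-byte lead. pending=3, acc=0x0
Byte[1]=A1: continuation. acc=(acc<<6)|0x21=0x21, pending=2
Byte[2]=92: continuation. acc=(acc<<6)|0x12=0x852, pending=1
Byte[3]=85: continuation. acc=(acc<<6)|0x05=0x21485, pending=0
Byte[4]=74: 1-byte. pending=0, acc=0x0
Byte[5]=EE: 3-byte lead. pending=2, acc=0xE

Answer: 2 0xE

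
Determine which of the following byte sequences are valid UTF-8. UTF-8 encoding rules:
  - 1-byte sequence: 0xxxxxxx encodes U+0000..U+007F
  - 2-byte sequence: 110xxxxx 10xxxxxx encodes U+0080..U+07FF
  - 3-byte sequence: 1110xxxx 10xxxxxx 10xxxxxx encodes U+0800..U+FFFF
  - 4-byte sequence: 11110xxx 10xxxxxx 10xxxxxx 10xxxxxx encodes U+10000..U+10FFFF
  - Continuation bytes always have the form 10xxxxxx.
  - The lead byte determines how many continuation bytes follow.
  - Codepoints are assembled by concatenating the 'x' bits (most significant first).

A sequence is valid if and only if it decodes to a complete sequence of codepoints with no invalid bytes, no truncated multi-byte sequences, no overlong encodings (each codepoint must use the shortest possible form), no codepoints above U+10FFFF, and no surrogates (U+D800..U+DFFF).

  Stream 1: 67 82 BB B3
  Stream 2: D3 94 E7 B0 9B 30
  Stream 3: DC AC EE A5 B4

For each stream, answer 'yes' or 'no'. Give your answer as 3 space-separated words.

Answer: no yes yes

Derivation:
Stream 1: error at byte offset 1. INVALID
Stream 2: decodes cleanly. VALID
Stream 3: decodes cleanly. VALID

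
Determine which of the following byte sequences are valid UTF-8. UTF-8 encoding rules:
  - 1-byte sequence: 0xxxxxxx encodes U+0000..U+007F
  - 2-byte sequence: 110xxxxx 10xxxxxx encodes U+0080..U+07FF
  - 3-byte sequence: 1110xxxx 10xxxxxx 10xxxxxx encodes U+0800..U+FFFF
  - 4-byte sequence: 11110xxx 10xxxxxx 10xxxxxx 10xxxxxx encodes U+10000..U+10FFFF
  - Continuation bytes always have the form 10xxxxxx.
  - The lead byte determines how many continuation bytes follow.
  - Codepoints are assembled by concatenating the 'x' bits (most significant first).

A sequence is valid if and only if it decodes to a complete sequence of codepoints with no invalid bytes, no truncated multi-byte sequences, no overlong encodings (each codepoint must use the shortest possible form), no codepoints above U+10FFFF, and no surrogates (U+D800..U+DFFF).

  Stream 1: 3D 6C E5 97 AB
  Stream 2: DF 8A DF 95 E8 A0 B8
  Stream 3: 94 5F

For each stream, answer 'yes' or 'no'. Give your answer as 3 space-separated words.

Stream 1: decodes cleanly. VALID
Stream 2: decodes cleanly. VALID
Stream 3: error at byte offset 0. INVALID

Answer: yes yes no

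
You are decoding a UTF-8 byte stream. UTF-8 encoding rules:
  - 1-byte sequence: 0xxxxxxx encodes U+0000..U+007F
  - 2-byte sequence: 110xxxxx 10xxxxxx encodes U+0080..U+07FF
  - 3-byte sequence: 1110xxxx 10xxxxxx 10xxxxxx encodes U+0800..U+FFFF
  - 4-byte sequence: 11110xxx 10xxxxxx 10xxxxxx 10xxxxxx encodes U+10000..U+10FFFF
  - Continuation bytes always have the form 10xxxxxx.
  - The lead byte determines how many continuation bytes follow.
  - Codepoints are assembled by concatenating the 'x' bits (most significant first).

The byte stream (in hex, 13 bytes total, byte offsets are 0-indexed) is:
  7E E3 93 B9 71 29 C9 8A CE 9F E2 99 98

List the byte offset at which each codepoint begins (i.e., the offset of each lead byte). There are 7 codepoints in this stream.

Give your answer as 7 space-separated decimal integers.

Answer: 0 1 4 5 6 8 10

Derivation:
Byte[0]=7E: 1-byte ASCII. cp=U+007E
Byte[1]=E3: 3-byte lead, need 2 cont bytes. acc=0x3
Byte[2]=93: continuation. acc=(acc<<6)|0x13=0xD3
Byte[3]=B9: continuation. acc=(acc<<6)|0x39=0x34F9
Completed: cp=U+34F9 (starts at byte 1)
Byte[4]=71: 1-byte ASCII. cp=U+0071
Byte[5]=29: 1-byte ASCII. cp=U+0029
Byte[6]=C9: 2-byte lead, need 1 cont bytes. acc=0x9
Byte[7]=8A: continuation. acc=(acc<<6)|0x0A=0x24A
Completed: cp=U+024A (starts at byte 6)
Byte[8]=CE: 2-byte lead, need 1 cont bytes. acc=0xE
Byte[9]=9F: continuation. acc=(acc<<6)|0x1F=0x39F
Completed: cp=U+039F (starts at byte 8)
Byte[10]=E2: 3-byte lead, need 2 cont bytes. acc=0x2
Byte[11]=99: continuation. acc=(acc<<6)|0x19=0x99
Byte[12]=98: continuation. acc=(acc<<6)|0x18=0x2658
Completed: cp=U+2658 (starts at byte 10)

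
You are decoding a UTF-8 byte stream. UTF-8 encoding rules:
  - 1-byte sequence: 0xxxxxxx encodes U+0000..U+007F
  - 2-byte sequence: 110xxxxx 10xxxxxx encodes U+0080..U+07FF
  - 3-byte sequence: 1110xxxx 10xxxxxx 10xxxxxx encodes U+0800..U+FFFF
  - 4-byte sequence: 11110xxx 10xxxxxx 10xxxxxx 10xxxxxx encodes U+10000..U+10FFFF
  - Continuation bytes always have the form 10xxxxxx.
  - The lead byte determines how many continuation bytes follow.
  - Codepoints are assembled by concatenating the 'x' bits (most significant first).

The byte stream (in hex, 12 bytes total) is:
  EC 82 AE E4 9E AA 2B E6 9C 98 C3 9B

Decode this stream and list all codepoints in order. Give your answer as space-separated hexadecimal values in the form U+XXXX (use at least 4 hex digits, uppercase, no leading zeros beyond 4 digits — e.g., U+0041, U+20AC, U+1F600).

Answer: U+C0AE U+47AA U+002B U+6718 U+00DB

Derivation:
Byte[0]=EC: 3-byte lead, need 2 cont bytes. acc=0xC
Byte[1]=82: continuation. acc=(acc<<6)|0x02=0x302
Byte[2]=AE: continuation. acc=(acc<<6)|0x2E=0xC0AE
Completed: cp=U+C0AE (starts at byte 0)
Byte[3]=E4: 3-byte lead, need 2 cont bytes. acc=0x4
Byte[4]=9E: continuation. acc=(acc<<6)|0x1E=0x11E
Byte[5]=AA: continuation. acc=(acc<<6)|0x2A=0x47AA
Completed: cp=U+47AA (starts at byte 3)
Byte[6]=2B: 1-byte ASCII. cp=U+002B
Byte[7]=E6: 3-byte lead, need 2 cont bytes. acc=0x6
Byte[8]=9C: continuation. acc=(acc<<6)|0x1C=0x19C
Byte[9]=98: continuation. acc=(acc<<6)|0x18=0x6718
Completed: cp=U+6718 (starts at byte 7)
Byte[10]=C3: 2-byte lead, need 1 cont bytes. acc=0x3
Byte[11]=9B: continuation. acc=(acc<<6)|0x1B=0xDB
Completed: cp=U+00DB (starts at byte 10)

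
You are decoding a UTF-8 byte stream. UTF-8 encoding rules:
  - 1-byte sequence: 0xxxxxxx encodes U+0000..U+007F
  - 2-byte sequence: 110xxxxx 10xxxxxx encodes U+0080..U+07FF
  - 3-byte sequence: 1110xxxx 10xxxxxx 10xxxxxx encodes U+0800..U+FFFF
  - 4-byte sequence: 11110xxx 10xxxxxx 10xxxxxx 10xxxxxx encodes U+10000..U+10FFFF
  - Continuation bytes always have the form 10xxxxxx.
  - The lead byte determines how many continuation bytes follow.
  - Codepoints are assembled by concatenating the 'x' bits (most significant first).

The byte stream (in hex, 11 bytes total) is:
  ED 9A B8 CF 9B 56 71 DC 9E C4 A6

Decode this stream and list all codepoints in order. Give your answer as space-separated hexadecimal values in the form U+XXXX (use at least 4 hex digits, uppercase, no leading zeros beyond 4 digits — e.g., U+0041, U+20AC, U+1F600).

Answer: U+D6B8 U+03DB U+0056 U+0071 U+071E U+0126

Derivation:
Byte[0]=ED: 3-byte lead, need 2 cont bytes. acc=0xD
Byte[1]=9A: continuation. acc=(acc<<6)|0x1A=0x35A
Byte[2]=B8: continuation. acc=(acc<<6)|0x38=0xD6B8
Completed: cp=U+D6B8 (starts at byte 0)
Byte[3]=CF: 2-byte lead, need 1 cont bytes. acc=0xF
Byte[4]=9B: continuation. acc=(acc<<6)|0x1B=0x3DB
Completed: cp=U+03DB (starts at byte 3)
Byte[5]=56: 1-byte ASCII. cp=U+0056
Byte[6]=71: 1-byte ASCII. cp=U+0071
Byte[7]=DC: 2-byte lead, need 1 cont bytes. acc=0x1C
Byte[8]=9E: continuation. acc=(acc<<6)|0x1E=0x71E
Completed: cp=U+071E (starts at byte 7)
Byte[9]=C4: 2-byte lead, need 1 cont bytes. acc=0x4
Byte[10]=A6: continuation. acc=(acc<<6)|0x26=0x126
Completed: cp=U+0126 (starts at byte 9)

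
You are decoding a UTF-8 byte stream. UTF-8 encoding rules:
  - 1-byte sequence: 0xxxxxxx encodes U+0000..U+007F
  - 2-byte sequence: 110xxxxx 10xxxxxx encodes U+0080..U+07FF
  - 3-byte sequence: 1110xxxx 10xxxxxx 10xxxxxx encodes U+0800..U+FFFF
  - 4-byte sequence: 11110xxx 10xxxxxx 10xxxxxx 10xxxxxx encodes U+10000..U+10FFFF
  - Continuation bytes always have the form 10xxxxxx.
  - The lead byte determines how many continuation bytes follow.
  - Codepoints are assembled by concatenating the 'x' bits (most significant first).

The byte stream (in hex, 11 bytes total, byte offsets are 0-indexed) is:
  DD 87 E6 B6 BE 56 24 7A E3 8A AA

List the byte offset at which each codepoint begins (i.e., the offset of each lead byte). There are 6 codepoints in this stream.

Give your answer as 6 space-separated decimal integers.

Answer: 0 2 5 6 7 8

Derivation:
Byte[0]=DD: 2-byte lead, need 1 cont bytes. acc=0x1D
Byte[1]=87: continuation. acc=(acc<<6)|0x07=0x747
Completed: cp=U+0747 (starts at byte 0)
Byte[2]=E6: 3-byte lead, need 2 cont bytes. acc=0x6
Byte[3]=B6: continuation. acc=(acc<<6)|0x36=0x1B6
Byte[4]=BE: continuation. acc=(acc<<6)|0x3E=0x6DBE
Completed: cp=U+6DBE (starts at byte 2)
Byte[5]=56: 1-byte ASCII. cp=U+0056
Byte[6]=24: 1-byte ASCII. cp=U+0024
Byte[7]=7A: 1-byte ASCII. cp=U+007A
Byte[8]=E3: 3-byte lead, need 2 cont bytes. acc=0x3
Byte[9]=8A: continuation. acc=(acc<<6)|0x0A=0xCA
Byte[10]=AA: continuation. acc=(acc<<6)|0x2A=0x32AA
Completed: cp=U+32AA (starts at byte 8)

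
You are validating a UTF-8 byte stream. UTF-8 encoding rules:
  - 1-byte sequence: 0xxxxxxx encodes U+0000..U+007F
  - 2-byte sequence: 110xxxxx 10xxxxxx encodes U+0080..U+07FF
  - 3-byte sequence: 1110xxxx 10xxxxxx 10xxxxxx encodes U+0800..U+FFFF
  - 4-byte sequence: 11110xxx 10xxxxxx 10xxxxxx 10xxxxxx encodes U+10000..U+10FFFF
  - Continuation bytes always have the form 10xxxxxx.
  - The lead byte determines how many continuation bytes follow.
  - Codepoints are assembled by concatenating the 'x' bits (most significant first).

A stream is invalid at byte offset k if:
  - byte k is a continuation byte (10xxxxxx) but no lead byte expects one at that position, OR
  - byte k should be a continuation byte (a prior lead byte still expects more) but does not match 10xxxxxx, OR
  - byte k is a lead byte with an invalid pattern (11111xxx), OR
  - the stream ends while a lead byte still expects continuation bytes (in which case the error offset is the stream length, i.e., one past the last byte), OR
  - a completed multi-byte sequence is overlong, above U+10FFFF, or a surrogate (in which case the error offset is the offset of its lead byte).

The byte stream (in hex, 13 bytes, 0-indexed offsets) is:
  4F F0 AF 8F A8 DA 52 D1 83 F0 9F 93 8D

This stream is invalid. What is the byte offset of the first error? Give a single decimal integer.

Answer: 6

Derivation:
Byte[0]=4F: 1-byte ASCII. cp=U+004F
Byte[1]=F0: 4-byte lead, need 3 cont bytes. acc=0x0
Byte[2]=AF: continuation. acc=(acc<<6)|0x2F=0x2F
Byte[3]=8F: continuation. acc=(acc<<6)|0x0F=0xBCF
Byte[4]=A8: continuation. acc=(acc<<6)|0x28=0x2F3E8
Completed: cp=U+2F3E8 (starts at byte 1)
Byte[5]=DA: 2-byte lead, need 1 cont bytes. acc=0x1A
Byte[6]=52: expected 10xxxxxx continuation. INVALID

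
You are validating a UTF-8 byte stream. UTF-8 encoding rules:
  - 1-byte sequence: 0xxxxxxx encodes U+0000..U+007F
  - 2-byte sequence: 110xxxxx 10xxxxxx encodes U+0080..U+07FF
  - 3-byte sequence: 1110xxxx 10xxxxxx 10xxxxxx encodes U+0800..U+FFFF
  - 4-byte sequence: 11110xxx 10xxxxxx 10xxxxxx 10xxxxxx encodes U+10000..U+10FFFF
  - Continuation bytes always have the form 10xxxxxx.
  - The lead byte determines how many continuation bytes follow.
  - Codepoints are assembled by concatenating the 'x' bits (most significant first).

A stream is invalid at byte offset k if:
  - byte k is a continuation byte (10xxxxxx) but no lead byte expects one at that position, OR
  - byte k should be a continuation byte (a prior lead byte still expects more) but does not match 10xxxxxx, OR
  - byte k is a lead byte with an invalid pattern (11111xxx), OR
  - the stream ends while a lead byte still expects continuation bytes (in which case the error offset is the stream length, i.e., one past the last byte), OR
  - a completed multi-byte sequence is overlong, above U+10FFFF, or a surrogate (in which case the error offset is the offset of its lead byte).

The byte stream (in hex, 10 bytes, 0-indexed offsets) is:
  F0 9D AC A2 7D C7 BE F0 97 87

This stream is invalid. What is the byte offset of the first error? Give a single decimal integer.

Byte[0]=F0: 4-byte lead, need 3 cont bytes. acc=0x0
Byte[1]=9D: continuation. acc=(acc<<6)|0x1D=0x1D
Byte[2]=AC: continuation. acc=(acc<<6)|0x2C=0x76C
Byte[3]=A2: continuation. acc=(acc<<6)|0x22=0x1DB22
Completed: cp=U+1DB22 (starts at byte 0)
Byte[4]=7D: 1-byte ASCII. cp=U+007D
Byte[5]=C7: 2-byte lead, need 1 cont bytes. acc=0x7
Byte[6]=BE: continuation. acc=(acc<<6)|0x3E=0x1FE
Completed: cp=U+01FE (starts at byte 5)
Byte[7]=F0: 4-byte lead, need 3 cont bytes. acc=0x0
Byte[8]=97: continuation. acc=(acc<<6)|0x17=0x17
Byte[9]=87: continuation. acc=(acc<<6)|0x07=0x5C7
Byte[10]: stream ended, expected continuation. INVALID

Answer: 10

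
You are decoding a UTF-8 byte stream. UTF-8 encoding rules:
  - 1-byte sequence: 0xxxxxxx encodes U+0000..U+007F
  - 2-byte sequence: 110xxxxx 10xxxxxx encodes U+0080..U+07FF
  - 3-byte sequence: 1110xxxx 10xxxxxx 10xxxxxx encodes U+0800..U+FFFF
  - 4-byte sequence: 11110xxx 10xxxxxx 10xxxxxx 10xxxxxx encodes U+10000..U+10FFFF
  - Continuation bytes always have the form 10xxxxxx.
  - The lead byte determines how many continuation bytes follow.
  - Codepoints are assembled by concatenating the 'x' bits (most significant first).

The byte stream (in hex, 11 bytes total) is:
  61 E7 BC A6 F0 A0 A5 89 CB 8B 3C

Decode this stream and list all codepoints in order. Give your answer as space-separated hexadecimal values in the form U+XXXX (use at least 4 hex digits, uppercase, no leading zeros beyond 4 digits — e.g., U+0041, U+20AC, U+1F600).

Answer: U+0061 U+7F26 U+20949 U+02CB U+003C

Derivation:
Byte[0]=61: 1-byte ASCII. cp=U+0061
Byte[1]=E7: 3-byte lead, need 2 cont bytes. acc=0x7
Byte[2]=BC: continuation. acc=(acc<<6)|0x3C=0x1FC
Byte[3]=A6: continuation. acc=(acc<<6)|0x26=0x7F26
Completed: cp=U+7F26 (starts at byte 1)
Byte[4]=F0: 4-byte lead, need 3 cont bytes. acc=0x0
Byte[5]=A0: continuation. acc=(acc<<6)|0x20=0x20
Byte[6]=A5: continuation. acc=(acc<<6)|0x25=0x825
Byte[7]=89: continuation. acc=(acc<<6)|0x09=0x20949
Completed: cp=U+20949 (starts at byte 4)
Byte[8]=CB: 2-byte lead, need 1 cont bytes. acc=0xB
Byte[9]=8B: continuation. acc=(acc<<6)|0x0B=0x2CB
Completed: cp=U+02CB (starts at byte 8)
Byte[10]=3C: 1-byte ASCII. cp=U+003C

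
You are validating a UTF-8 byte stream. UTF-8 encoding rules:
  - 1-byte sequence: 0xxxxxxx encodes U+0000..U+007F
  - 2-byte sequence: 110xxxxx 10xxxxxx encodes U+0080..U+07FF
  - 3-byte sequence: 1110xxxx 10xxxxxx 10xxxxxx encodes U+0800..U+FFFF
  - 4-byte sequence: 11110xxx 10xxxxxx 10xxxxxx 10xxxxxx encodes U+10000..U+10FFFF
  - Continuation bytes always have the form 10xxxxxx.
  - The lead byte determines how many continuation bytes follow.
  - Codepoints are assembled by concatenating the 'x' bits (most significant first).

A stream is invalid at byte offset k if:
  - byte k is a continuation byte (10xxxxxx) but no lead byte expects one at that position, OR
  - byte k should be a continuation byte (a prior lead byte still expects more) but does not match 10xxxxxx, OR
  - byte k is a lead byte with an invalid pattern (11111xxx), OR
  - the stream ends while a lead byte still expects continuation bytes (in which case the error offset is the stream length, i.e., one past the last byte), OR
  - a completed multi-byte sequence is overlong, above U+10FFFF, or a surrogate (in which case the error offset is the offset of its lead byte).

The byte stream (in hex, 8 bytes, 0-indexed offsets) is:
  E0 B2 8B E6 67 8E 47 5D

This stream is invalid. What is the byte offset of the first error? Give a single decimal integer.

Byte[0]=E0: 3-byte lead, need 2 cont bytes. acc=0x0
Byte[1]=B2: continuation. acc=(acc<<6)|0x32=0x32
Byte[2]=8B: continuation. acc=(acc<<6)|0x0B=0xC8B
Completed: cp=U+0C8B (starts at byte 0)
Byte[3]=E6: 3-byte lead, need 2 cont bytes. acc=0x6
Byte[4]=67: expected 10xxxxxx continuation. INVALID

Answer: 4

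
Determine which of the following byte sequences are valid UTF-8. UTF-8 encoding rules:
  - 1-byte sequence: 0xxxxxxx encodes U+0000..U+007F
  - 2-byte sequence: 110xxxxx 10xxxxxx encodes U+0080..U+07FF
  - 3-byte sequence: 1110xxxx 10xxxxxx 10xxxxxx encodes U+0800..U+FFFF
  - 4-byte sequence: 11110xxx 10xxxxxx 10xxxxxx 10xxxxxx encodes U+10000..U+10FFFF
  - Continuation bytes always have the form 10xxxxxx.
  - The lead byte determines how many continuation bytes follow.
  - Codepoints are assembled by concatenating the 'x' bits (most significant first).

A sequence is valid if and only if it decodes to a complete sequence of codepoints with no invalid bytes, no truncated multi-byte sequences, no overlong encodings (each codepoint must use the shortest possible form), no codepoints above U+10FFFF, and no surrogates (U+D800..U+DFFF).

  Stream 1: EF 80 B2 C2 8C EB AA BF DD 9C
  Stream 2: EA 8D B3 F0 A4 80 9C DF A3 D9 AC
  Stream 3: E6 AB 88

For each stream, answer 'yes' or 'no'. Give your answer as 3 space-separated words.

Stream 1: decodes cleanly. VALID
Stream 2: decodes cleanly. VALID
Stream 3: decodes cleanly. VALID

Answer: yes yes yes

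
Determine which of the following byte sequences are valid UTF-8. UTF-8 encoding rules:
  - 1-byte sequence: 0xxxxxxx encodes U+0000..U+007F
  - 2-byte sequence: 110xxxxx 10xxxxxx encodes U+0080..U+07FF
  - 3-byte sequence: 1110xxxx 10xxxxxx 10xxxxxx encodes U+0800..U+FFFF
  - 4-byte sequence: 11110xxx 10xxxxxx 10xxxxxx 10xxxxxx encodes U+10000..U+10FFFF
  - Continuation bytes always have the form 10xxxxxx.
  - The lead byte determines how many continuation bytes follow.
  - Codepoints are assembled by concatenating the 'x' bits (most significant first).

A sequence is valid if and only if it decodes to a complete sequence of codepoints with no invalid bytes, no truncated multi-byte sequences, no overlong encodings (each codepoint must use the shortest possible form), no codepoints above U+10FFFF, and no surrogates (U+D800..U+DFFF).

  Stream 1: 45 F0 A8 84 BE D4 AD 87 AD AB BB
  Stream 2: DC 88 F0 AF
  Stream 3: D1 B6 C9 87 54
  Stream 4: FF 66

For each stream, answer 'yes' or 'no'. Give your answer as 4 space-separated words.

Stream 1: error at byte offset 7. INVALID
Stream 2: error at byte offset 4. INVALID
Stream 3: decodes cleanly. VALID
Stream 4: error at byte offset 0. INVALID

Answer: no no yes no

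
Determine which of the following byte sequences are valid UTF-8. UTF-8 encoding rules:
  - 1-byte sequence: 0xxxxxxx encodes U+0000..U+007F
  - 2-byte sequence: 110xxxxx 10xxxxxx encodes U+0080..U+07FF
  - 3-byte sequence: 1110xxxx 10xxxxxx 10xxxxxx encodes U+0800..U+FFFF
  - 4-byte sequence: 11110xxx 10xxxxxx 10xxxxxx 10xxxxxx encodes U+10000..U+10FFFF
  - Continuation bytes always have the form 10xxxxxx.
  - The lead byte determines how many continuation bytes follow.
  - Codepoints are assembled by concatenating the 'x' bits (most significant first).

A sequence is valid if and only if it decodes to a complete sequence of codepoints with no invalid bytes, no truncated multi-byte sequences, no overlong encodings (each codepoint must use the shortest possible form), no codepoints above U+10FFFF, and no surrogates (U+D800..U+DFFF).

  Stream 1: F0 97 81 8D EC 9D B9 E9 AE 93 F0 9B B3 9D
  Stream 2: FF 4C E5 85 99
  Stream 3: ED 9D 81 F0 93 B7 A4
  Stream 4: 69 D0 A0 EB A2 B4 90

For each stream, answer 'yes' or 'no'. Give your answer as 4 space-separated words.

Stream 1: decodes cleanly. VALID
Stream 2: error at byte offset 0. INVALID
Stream 3: decodes cleanly. VALID
Stream 4: error at byte offset 6. INVALID

Answer: yes no yes no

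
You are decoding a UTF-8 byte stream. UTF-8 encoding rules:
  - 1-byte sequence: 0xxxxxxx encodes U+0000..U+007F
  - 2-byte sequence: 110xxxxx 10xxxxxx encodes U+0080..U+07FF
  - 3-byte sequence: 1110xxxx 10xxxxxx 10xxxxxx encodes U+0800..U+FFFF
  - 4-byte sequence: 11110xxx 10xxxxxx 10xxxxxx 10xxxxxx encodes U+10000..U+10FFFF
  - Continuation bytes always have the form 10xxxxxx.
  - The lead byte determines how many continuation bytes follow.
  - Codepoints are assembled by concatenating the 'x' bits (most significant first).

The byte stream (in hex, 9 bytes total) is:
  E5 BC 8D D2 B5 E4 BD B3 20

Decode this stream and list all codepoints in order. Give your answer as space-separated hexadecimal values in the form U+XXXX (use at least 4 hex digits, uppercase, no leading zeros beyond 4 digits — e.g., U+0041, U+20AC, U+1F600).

Answer: U+5F0D U+04B5 U+4F73 U+0020

Derivation:
Byte[0]=E5: 3-byte lead, need 2 cont bytes. acc=0x5
Byte[1]=BC: continuation. acc=(acc<<6)|0x3C=0x17C
Byte[2]=8D: continuation. acc=(acc<<6)|0x0D=0x5F0D
Completed: cp=U+5F0D (starts at byte 0)
Byte[3]=D2: 2-byte lead, need 1 cont bytes. acc=0x12
Byte[4]=B5: continuation. acc=(acc<<6)|0x35=0x4B5
Completed: cp=U+04B5 (starts at byte 3)
Byte[5]=E4: 3-byte lead, need 2 cont bytes. acc=0x4
Byte[6]=BD: continuation. acc=(acc<<6)|0x3D=0x13D
Byte[7]=B3: continuation. acc=(acc<<6)|0x33=0x4F73
Completed: cp=U+4F73 (starts at byte 5)
Byte[8]=20: 1-byte ASCII. cp=U+0020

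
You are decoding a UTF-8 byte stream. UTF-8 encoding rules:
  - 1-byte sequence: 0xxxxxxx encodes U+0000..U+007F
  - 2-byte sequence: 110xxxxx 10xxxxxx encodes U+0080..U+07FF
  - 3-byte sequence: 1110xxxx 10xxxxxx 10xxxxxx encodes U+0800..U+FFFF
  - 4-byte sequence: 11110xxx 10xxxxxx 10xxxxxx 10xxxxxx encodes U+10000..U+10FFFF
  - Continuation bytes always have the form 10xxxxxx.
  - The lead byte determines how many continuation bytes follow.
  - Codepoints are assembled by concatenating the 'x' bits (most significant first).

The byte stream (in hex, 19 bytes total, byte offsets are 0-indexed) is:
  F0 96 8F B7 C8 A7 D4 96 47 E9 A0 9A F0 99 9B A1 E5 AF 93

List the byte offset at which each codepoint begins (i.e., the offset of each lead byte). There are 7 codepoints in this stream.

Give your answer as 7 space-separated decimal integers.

Answer: 0 4 6 8 9 12 16

Derivation:
Byte[0]=F0: 4-byte lead, need 3 cont bytes. acc=0x0
Byte[1]=96: continuation. acc=(acc<<6)|0x16=0x16
Byte[2]=8F: continuation. acc=(acc<<6)|0x0F=0x58F
Byte[3]=B7: continuation. acc=(acc<<6)|0x37=0x163F7
Completed: cp=U+163F7 (starts at byte 0)
Byte[4]=C8: 2-byte lead, need 1 cont bytes. acc=0x8
Byte[5]=A7: continuation. acc=(acc<<6)|0x27=0x227
Completed: cp=U+0227 (starts at byte 4)
Byte[6]=D4: 2-byte lead, need 1 cont bytes. acc=0x14
Byte[7]=96: continuation. acc=(acc<<6)|0x16=0x516
Completed: cp=U+0516 (starts at byte 6)
Byte[8]=47: 1-byte ASCII. cp=U+0047
Byte[9]=E9: 3-byte lead, need 2 cont bytes. acc=0x9
Byte[10]=A0: continuation. acc=(acc<<6)|0x20=0x260
Byte[11]=9A: continuation. acc=(acc<<6)|0x1A=0x981A
Completed: cp=U+981A (starts at byte 9)
Byte[12]=F0: 4-byte lead, need 3 cont bytes. acc=0x0
Byte[13]=99: continuation. acc=(acc<<6)|0x19=0x19
Byte[14]=9B: continuation. acc=(acc<<6)|0x1B=0x65B
Byte[15]=A1: continuation. acc=(acc<<6)|0x21=0x196E1
Completed: cp=U+196E1 (starts at byte 12)
Byte[16]=E5: 3-byte lead, need 2 cont bytes. acc=0x5
Byte[17]=AF: continuation. acc=(acc<<6)|0x2F=0x16F
Byte[18]=93: continuation. acc=(acc<<6)|0x13=0x5BD3
Completed: cp=U+5BD3 (starts at byte 16)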